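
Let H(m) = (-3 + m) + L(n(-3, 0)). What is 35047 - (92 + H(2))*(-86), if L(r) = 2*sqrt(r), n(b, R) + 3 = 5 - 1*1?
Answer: 43045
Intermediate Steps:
n(b, R) = 1 (n(b, R) = -3 + (5 - 1*1) = -3 + (5 - 1) = -3 + 4 = 1)
H(m) = -1 + m (H(m) = (-3 + m) + 2*sqrt(1) = (-3 + m) + 2*1 = (-3 + m) + 2 = -1 + m)
35047 - (92 + H(2))*(-86) = 35047 - (92 + (-1 + 2))*(-86) = 35047 - (92 + 1)*(-86) = 35047 - 93*(-86) = 35047 - 1*(-7998) = 35047 + 7998 = 43045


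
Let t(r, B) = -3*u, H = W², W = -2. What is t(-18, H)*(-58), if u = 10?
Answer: 1740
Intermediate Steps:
H = 4 (H = (-2)² = 4)
t(r, B) = -30 (t(r, B) = -3*10 = -30)
t(-18, H)*(-58) = -30*(-58) = 1740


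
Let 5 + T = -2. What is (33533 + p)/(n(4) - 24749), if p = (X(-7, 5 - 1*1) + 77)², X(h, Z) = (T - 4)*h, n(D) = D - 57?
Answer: -57249/24802 ≈ -2.3082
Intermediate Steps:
T = -7 (T = -5 - 2 = -7)
n(D) = -57 + D
X(h, Z) = -11*h (X(h, Z) = (-7 - 4)*h = -11*h)
p = 23716 (p = (-11*(-7) + 77)² = (77 + 77)² = 154² = 23716)
(33533 + p)/(n(4) - 24749) = (33533 + 23716)/((-57 + 4) - 24749) = 57249/(-53 - 24749) = 57249/(-24802) = 57249*(-1/24802) = -57249/24802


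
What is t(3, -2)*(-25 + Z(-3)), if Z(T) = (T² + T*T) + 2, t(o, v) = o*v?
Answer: 30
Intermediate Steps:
Z(T) = 2 + 2*T² (Z(T) = (T² + T²) + 2 = 2*T² + 2 = 2 + 2*T²)
t(3, -2)*(-25 + Z(-3)) = (3*(-2))*(-25 + (2 + 2*(-3)²)) = -6*(-25 + (2 + 2*9)) = -6*(-25 + (2 + 18)) = -6*(-25 + 20) = -6*(-5) = 30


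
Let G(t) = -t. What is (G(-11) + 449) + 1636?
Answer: 2096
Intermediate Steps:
(G(-11) + 449) + 1636 = (-1*(-11) + 449) + 1636 = (11 + 449) + 1636 = 460 + 1636 = 2096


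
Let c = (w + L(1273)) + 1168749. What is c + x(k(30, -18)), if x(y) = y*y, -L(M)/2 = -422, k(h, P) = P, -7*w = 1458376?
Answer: 6731043/7 ≈ 9.6158e+5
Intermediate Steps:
w = -1458376/7 (w = -⅐*1458376 = -1458376/7 ≈ -2.0834e+5)
L(M) = 844 (L(M) = -2*(-422) = 844)
x(y) = y²
c = 6728775/7 (c = (-1458376/7 + 844) + 1168749 = -1452468/7 + 1168749 = 6728775/7 ≈ 9.6125e+5)
c + x(k(30, -18)) = 6728775/7 + (-18)² = 6728775/7 + 324 = 6731043/7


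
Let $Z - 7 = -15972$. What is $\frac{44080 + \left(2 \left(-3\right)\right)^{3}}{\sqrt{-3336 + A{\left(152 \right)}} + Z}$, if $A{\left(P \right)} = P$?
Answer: $- \frac{700288760}{254884409} - \frac{175456 i \sqrt{199}}{254884409} \approx -2.7475 - 0.0097107 i$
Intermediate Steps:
$Z = -15965$ ($Z = 7 - 15972 = -15965$)
$\frac{44080 + \left(2 \left(-3\right)\right)^{3}}{\sqrt{-3336 + A{\left(152 \right)}} + Z} = \frac{44080 + \left(2 \left(-3\right)\right)^{3}}{\sqrt{-3336 + 152} - 15965} = \frac{44080 + \left(-6\right)^{3}}{\sqrt{-3184} - 15965} = \frac{44080 - 216}{4 i \sqrt{199} - 15965} = \frac{43864}{-15965 + 4 i \sqrt{199}}$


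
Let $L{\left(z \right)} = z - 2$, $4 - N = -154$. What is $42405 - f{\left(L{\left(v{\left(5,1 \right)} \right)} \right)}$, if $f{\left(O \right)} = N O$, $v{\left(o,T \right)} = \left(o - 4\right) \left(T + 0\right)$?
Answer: $42563$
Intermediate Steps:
$v{\left(o,T \right)} = T \left(-4 + o\right)$ ($v{\left(o,T \right)} = \left(-4 + o\right) T = T \left(-4 + o\right)$)
$N = 158$ ($N = 4 - -154 = 4 + 154 = 158$)
$L{\left(z \right)} = -2 + z$
$f{\left(O \right)} = 158 O$
$42405 - f{\left(L{\left(v{\left(5,1 \right)} \right)} \right)} = 42405 - 158 \left(-2 + 1 \left(-4 + 5\right)\right) = 42405 - 158 \left(-2 + 1 \cdot 1\right) = 42405 - 158 \left(-2 + 1\right) = 42405 - 158 \left(-1\right) = 42405 - -158 = 42405 + 158 = 42563$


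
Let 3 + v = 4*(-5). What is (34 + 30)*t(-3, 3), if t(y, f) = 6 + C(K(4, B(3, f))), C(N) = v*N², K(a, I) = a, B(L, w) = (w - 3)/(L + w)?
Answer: -23168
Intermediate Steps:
v = -23 (v = -3 + 4*(-5) = -3 - 20 = -23)
B(L, w) = (-3 + w)/(L + w)
C(N) = -23*N²
t(y, f) = -362 (t(y, f) = 6 - 23*4² = 6 - 23*16 = 6 - 368 = -362)
(34 + 30)*t(-3, 3) = (34 + 30)*(-362) = 64*(-362) = -23168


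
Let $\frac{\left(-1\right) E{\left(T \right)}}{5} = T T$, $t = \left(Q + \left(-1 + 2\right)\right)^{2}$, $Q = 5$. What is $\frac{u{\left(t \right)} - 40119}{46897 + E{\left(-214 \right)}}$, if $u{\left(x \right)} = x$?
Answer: $\frac{40083}{182083} \approx 0.22014$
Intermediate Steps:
$t = 36$ ($t = \left(5 + \left(-1 + 2\right)\right)^{2} = \left(5 + 1\right)^{2} = 6^{2} = 36$)
$E{\left(T \right)} = - 5 T^{2}$ ($E{\left(T \right)} = - 5 T T = - 5 T^{2}$)
$\frac{u{\left(t \right)} - 40119}{46897 + E{\left(-214 \right)}} = \frac{36 - 40119}{46897 - 5 \left(-214\right)^{2}} = - \frac{40083}{46897 - 228980} = - \frac{40083}{-182083} = \left(-40083\right) \left(- \frac{1}{182083}\right) = \frac{40083}{182083}$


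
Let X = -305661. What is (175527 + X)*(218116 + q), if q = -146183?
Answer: -9360929022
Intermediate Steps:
(175527 + X)*(218116 + q) = (175527 - 305661)*(218116 - 146183) = -130134*71933 = -9360929022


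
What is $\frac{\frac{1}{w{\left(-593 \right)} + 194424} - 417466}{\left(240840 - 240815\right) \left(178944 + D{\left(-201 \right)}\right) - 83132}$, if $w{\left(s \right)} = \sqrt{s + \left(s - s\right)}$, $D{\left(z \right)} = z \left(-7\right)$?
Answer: $\frac{- 417466 \sqrt{593} + 81165409583 i}{4425643 \left(\sqrt{593} - 194424 i\right)} \approx -0.094329$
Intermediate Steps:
$D{\left(z \right)} = - 7 z$
$w{\left(s \right)} = \sqrt{s}$ ($w{\left(s \right)} = \sqrt{s + 0} = \sqrt{s}$)
$\frac{\frac{1}{w{\left(-593 \right)} + 194424} - 417466}{\left(240840 - 240815\right) \left(178944 + D{\left(-201 \right)}\right) - 83132} = \frac{\frac{1}{\sqrt{-593} + 194424} - 417466}{\left(240840 - 240815\right) \left(178944 - -1407\right) - 83132} = \frac{\frac{1}{i \sqrt{593} + 194424} - 417466}{25 \left(178944 + 1407\right) - 83132} = \frac{\frac{1}{194424 + i \sqrt{593}} - 417466}{25 \cdot 180351 - 83132} = \frac{-417466 + \frac{1}{194424 + i \sqrt{593}}}{4508775 - 83132} = \frac{-417466 + \frac{1}{194424 + i \sqrt{593}}}{4425643} = \left(-417466 + \frac{1}{194424 + i \sqrt{593}}\right) \frac{1}{4425643} = - \frac{417466}{4425643} + \frac{1}{4425643 \left(194424 + i \sqrt{593}\right)}$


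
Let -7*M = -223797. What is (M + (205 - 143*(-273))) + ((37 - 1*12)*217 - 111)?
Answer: 76529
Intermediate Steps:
M = 31971 (M = -1/7*(-223797) = 31971)
(M + (205 - 143*(-273))) + ((37 - 1*12)*217 - 111) = (31971 + (205 - 143*(-273))) + ((37 - 1*12)*217 - 111) = (31971 + (205 + 39039)) + ((37 - 12)*217 - 111) = (31971 + 39244) + (25*217 - 111) = 71215 + (5425 - 111) = 71215 + 5314 = 76529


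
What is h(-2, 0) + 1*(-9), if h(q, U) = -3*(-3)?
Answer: 0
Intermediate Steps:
h(q, U) = 9
h(-2, 0) + 1*(-9) = 9 + 1*(-9) = 9 - 9 = 0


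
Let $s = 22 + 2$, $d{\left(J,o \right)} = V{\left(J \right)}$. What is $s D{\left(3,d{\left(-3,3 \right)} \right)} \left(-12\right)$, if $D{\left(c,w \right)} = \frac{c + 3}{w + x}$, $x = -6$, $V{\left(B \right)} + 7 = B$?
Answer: $108$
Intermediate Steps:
$V{\left(B \right)} = -7 + B$
$d{\left(J,o \right)} = -7 + J$
$s = 24$
$D{\left(c,w \right)} = \frac{3 + c}{-6 + w}$ ($D{\left(c,w \right)} = \frac{c + 3}{w - 6} = \frac{3 + c}{-6 + w}$)
$s D{\left(3,d{\left(-3,3 \right)} \right)} \left(-12\right) = 24 \frac{3 + 3}{-6 - 10} \left(-12\right) = 24 \frac{1}{-6 - 10} \cdot 6 \left(-12\right) = 24 \frac{1}{-16} \cdot 6 \left(-12\right) = 24 \left(\left(- \frac{1}{16}\right) 6\right) \left(-12\right) = 24 \left(- \frac{3}{8}\right) \left(-12\right) = \left(-9\right) \left(-12\right) = 108$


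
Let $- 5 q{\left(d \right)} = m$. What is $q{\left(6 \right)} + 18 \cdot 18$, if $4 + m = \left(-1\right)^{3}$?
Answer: $325$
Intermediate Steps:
$m = -5$ ($m = -4 + \left(-1\right)^{3} = -4 - 1 = -5$)
$q{\left(d \right)} = 1$ ($q{\left(d \right)} = \left(- \frac{1}{5}\right) \left(-5\right) = 1$)
$q{\left(6 \right)} + 18 \cdot 18 = 1 + 18 \cdot 18 = 1 + 324 = 325$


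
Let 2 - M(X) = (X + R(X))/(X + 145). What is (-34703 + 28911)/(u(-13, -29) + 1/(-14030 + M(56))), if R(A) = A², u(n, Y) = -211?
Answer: 5449924480/198538407 ≈ 27.450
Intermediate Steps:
M(X) = 2 - (X + X²)/(145 + X) (M(X) = 2 - (X + X²)/(X + 145) = 2 - (X + X²)/(145 + X))
(-34703 + 28911)/(u(-13, -29) + 1/(-14030 + M(56))) = (-34703 + 28911)/(-211 + 1/(-14030 + (290 + 56 - 1*56²)/(145 + 56))) = -5792/(-211 + 1/(-14030 + (290 + 56 - 1*3136)/201)) = -5792/(-211 + 1/(-14030 + (290 + 56 - 3136)/201)) = -5792/(-211 + 1/(-14030 + (1/201)*(-2790))) = -5792/(-211 + 1/(-14030 - 930/67)) = -5792/(-211 + 1/(-940940/67)) = -5792/(-211 - 67/940940) = -5792/(-198538407/940940) = -5792*(-940940/198538407) = 5449924480/198538407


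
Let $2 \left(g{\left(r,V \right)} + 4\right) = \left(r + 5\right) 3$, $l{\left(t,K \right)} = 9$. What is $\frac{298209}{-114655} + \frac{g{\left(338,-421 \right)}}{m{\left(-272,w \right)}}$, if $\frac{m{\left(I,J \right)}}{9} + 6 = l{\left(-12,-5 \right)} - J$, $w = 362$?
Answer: $- \frac{2044089313}{740900610} \approx -2.7589$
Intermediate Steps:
$m{\left(I,J \right)} = 27 - 9 J$ ($m{\left(I,J \right)} = -54 + 9 \left(9 - J\right) = -54 - \left(-81 + 9 J\right) = 27 - 9 J$)
$g{\left(r,V \right)} = \frac{7}{2} + \frac{3 r}{2}$ ($g{\left(r,V \right)} = -4 + \frac{\left(r + 5\right) 3}{2} = -4 + \frac{\left(5 + r\right) 3}{2} = -4 + \frac{15 + 3 r}{2} = -4 + \left(\frac{15}{2} + \frac{3 r}{2}\right) = \frac{7}{2} + \frac{3 r}{2}$)
$\frac{298209}{-114655} + \frac{g{\left(338,-421 \right)}}{m{\left(-272,w \right)}} = \frac{298209}{-114655} + \frac{\frac{7}{2} + \frac{3}{2} \cdot 338}{27 - 3258} = 298209 \left(- \frac{1}{114655}\right) + \frac{\frac{7}{2} + 507}{27 - 3258} = - \frac{298209}{114655} + \frac{1021}{2 \left(-3231\right)} = - \frac{298209}{114655} + \frac{1021}{2} \left(- \frac{1}{3231}\right) = - \frac{298209}{114655} - \frac{1021}{6462} = - \frac{2044089313}{740900610}$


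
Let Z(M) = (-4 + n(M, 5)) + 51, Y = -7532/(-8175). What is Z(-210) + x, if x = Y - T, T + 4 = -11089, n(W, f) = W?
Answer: 89360282/8175 ≈ 10931.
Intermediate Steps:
Y = 7532/8175 (Y = -7532*(-1/8175) = 7532/8175 ≈ 0.92135)
T = -11093 (T = -4 - 11089 = -11093)
Z(M) = 47 + M (Z(M) = (-4 + M) + 51 = 47 + M)
x = 90692807/8175 (x = 7532/8175 - 1*(-11093) = 7532/8175 + 11093 = 90692807/8175 ≈ 11094.)
Z(-210) + x = (47 - 210) + 90692807/8175 = -163 + 90692807/8175 = 89360282/8175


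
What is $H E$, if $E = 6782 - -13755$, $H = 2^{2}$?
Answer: $82148$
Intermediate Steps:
$H = 4$
$E = 20537$ ($E = 6782 + 13755 = 20537$)
$H E = 4 \cdot 20537 = 82148$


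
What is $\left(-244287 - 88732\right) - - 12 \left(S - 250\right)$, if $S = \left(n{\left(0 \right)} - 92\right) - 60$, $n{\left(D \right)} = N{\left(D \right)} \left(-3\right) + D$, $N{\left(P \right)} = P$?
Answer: $-337843$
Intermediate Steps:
$n{\left(D \right)} = - 2 D$ ($n{\left(D \right)} = D \left(-3\right) + D = - 3 D + D = - 2 D$)
$S = -152$ ($S = \left(\left(-2\right) 0 - 92\right) - 60 = \left(0 - 92\right) - 60 = -92 - 60 = -152$)
$\left(-244287 - 88732\right) - - 12 \left(S - 250\right) = \left(-244287 - 88732\right) - - 12 \left(-152 - 250\right) = \left(-244287 - 88732\right) - \left(-12\right) \left(-402\right) = -333019 - 4824 = -337843$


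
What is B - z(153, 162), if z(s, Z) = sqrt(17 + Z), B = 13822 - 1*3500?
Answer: 10322 - sqrt(179) ≈ 10309.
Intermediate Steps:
B = 10322 (B = 13822 - 3500 = 10322)
B - z(153, 162) = 10322 - sqrt(17 + 162) = 10322 - sqrt(179)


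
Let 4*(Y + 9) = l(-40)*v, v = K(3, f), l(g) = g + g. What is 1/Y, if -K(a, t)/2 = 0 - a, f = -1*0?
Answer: -1/129 ≈ -0.0077519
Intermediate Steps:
f = 0
l(g) = 2*g
K(a, t) = 2*a (K(a, t) = -2*(0 - a) = -(-2)*a = 2*a)
v = 6 (v = 2*3 = 6)
Y = -129 (Y = -9 + ((2*(-40))*6)/4 = -9 + (-80*6)/4 = -9 + (1/4)*(-480) = -9 - 120 = -129)
1/Y = 1/(-129) = -1/129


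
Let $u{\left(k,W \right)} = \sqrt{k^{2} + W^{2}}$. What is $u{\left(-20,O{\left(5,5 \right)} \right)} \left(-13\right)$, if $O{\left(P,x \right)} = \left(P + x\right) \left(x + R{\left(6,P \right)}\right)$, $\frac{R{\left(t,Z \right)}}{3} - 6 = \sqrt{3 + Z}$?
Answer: $- 130 \sqrt{605 + 276 \sqrt{2}} \approx -4101.3$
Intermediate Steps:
$R{\left(t,Z \right)} = 18 + 3 \sqrt{3 + Z}$
$O{\left(P,x \right)} = \left(P + x\right) \left(18 + x + 3 \sqrt{3 + P}\right)$ ($O{\left(P,x \right)} = \left(P + x\right) \left(x + \left(18 + 3 \sqrt{3 + P}\right)\right) = \left(P + x\right) \left(18 + x + 3 \sqrt{3 + P}\right)$)
$u{\left(k,W \right)} = \sqrt{W^{2} + k^{2}}$
$u{\left(-20,O{\left(5,5 \right)} \right)} \left(-13\right) = \sqrt{\left(5^{2} + 5 \cdot 5 + 3 \cdot 5 \left(6 + \sqrt{3 + 5}\right) + 3 \cdot 5 \left(6 + \sqrt{3 + 5}\right)\right)^{2} + \left(-20\right)^{2}} \left(-13\right) = \sqrt{\left(25 + 25 + 3 \cdot 5 \left(6 + \sqrt{8}\right) + 3 \cdot 5 \left(6 + \sqrt{8}\right)\right)^{2} + 400} \left(-13\right) = \sqrt{\left(25 + 25 + 3 \cdot 5 \left(6 + 2 \sqrt{2}\right) + 3 \cdot 5 \left(6 + 2 \sqrt{2}\right)\right)^{2} + 400} \left(-13\right) = \sqrt{\left(25 + 25 + \left(90 + 30 \sqrt{2}\right) + \left(90 + 30 \sqrt{2}\right)\right)^{2} + 400} \left(-13\right) = \sqrt{\left(230 + 60 \sqrt{2}\right)^{2} + 400} \left(-13\right) = \sqrt{400 + \left(230 + 60 \sqrt{2}\right)^{2}} \left(-13\right) = - 13 \sqrt{400 + \left(230 + 60 \sqrt{2}\right)^{2}}$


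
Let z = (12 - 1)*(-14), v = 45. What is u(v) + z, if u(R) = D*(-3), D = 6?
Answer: -172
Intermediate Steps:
u(R) = -18 (u(R) = 6*(-3) = -18)
z = -154 (z = 11*(-14) = -154)
u(v) + z = -18 - 154 = -172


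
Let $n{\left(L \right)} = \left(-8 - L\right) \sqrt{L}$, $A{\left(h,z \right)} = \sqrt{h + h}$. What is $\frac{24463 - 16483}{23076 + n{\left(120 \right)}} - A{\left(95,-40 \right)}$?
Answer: $\frac{3836385}{11052827} - \sqrt{190} + \frac{42560 \sqrt{30}}{11052827} \approx -13.416$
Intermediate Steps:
$A{\left(h,z \right)} = \sqrt{2} \sqrt{h}$ ($A{\left(h,z \right)} = \sqrt{2 h} = \sqrt{2} \sqrt{h}$)
$n{\left(L \right)} = \sqrt{L} \left(-8 - L\right)$
$\frac{24463 - 16483}{23076 + n{\left(120 \right)}} - A{\left(95,-40 \right)} = \frac{24463 - 16483}{23076 + \sqrt{120} \left(-8 - 120\right)} - \sqrt{2} \sqrt{95} = \frac{7980}{23076 + 2 \sqrt{30} \left(-8 - 120\right)} - \sqrt{190} = \frac{7980}{23076 + 2 \sqrt{30} \left(-128\right)} - \sqrt{190} = \frac{7980}{23076 - 256 \sqrt{30}} - \sqrt{190} = - \sqrt{190} + \frac{7980}{23076 - 256 \sqrt{30}}$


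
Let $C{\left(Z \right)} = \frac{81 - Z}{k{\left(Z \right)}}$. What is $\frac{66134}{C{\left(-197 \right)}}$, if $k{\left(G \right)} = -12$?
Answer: $- \frac{396804}{139} \approx -2854.7$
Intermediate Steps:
$C{\left(Z \right)} = - \frac{27}{4} + \frac{Z}{12}$ ($C{\left(Z \right)} = \frac{81 - Z}{-12} = \left(81 - Z\right) \left(- \frac{1}{12}\right) = - \frac{27}{4} + \frac{Z}{12}$)
$\frac{66134}{C{\left(-197 \right)}} = \frac{66134}{- \frac{27}{4} + \frac{1}{12} \left(-197\right)} = \frac{66134}{- \frac{27}{4} - \frac{197}{12}} = \frac{66134}{- \frac{139}{6}} = 66134 \left(- \frac{6}{139}\right) = - \frac{396804}{139}$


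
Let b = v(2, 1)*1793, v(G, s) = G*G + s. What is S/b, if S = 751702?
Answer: 751702/8965 ≈ 83.849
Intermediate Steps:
v(G, s) = s + G² (v(G, s) = G² + s = s + G²)
b = 8965 (b = (1 + 2²)*1793 = (1 + 4)*1793 = 5*1793 = 8965)
S/b = 751702/8965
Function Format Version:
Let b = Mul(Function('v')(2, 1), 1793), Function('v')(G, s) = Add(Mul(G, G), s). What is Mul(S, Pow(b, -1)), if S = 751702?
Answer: Rational(751702, 8965) ≈ 83.849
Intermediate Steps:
Function('v')(G, s) = Add(s, Pow(G, 2)) (Function('v')(G, s) = Add(Pow(G, 2), s) = Add(s, Pow(G, 2)))
b = 8965 (b = Mul(Add(1, Pow(2, 2)), 1793) = Mul(Add(1, 4), 1793) = Mul(5, 1793) = 8965)
Mul(S, Pow(b, -1)) = Mul(751702, Pow(8965, -1)) = Mul(751702, Rational(1, 8965)) = Rational(751702, 8965)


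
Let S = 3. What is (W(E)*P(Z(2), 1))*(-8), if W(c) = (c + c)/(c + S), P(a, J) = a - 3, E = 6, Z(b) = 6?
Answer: -32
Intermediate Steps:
P(a, J) = -3 + a
W(c) = 2*c/(3 + c) (W(c) = (c + c)/(c + 3) = (2*c)/(3 + c) = 2*c/(3 + c))
(W(E)*P(Z(2), 1))*(-8) = ((2*6/(3 + 6))*(-3 + 6))*(-8) = ((2*6/9)*3)*(-8) = ((2*6*(⅑))*3)*(-8) = ((4/3)*3)*(-8) = 4*(-8) = -32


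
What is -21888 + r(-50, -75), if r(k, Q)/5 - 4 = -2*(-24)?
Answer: -21628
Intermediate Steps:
r(k, Q) = 260 (r(k, Q) = 20 + 5*(-2*(-24)) = 20 + 5*48 = 20 + 240 = 260)
-21888 + r(-50, -75) = -21888 + 260 = -21628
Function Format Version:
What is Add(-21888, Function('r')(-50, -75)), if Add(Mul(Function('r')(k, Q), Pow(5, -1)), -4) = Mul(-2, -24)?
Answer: -21628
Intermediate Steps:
Function('r')(k, Q) = 260 (Function('r')(k, Q) = Add(20, Mul(5, Mul(-2, -24))) = Add(20, Mul(5, 48)) = Add(20, 240) = 260)
Add(-21888, Function('r')(-50, -75)) = Add(-21888, 260) = -21628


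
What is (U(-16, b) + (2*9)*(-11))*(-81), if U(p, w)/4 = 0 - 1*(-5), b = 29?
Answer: 14418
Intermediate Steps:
U(p, w) = 20 (U(p, w) = 4*(0 - 1*(-5)) = 4*(0 + 5) = 4*5 = 20)
(U(-16, b) + (2*9)*(-11))*(-81) = (20 + (2*9)*(-11))*(-81) = (20 + 18*(-11))*(-81) = (20 - 198)*(-81) = -178*(-81) = 14418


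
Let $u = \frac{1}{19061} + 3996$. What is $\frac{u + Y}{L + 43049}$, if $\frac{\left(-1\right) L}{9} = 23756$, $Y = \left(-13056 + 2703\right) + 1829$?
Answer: $\frac{86308207}{3254761055} \approx 0.026518$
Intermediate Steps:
$u = \frac{76167757}{19061}$ ($u = \frac{1}{19061} + 3996 = \frac{76167757}{19061} \approx 3996.0$)
$Y = -8524$ ($Y = -10353 + 1829 = -8524$)
$L = -213804$ ($L = \left(-9\right) 23756 = -213804$)
$\frac{u + Y}{L + 43049} = \frac{\frac{76167757}{19061} - 8524}{-213804 + 43049} = - \frac{86308207}{19061 \left(-170755\right)} = \left(- \frac{86308207}{19061}\right) \left(- \frac{1}{170755}\right) = \frac{86308207}{3254761055}$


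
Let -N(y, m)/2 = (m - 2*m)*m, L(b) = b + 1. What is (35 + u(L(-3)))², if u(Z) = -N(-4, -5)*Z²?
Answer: 27225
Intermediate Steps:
L(b) = 1 + b
N(y, m) = 2*m² (N(y, m) = -2*(m - 2*m)*m = -2*(-m)*m = -(-2)*m² = 2*m²)
u(Z) = -50*Z² (u(Z) = -2*(-5)²*Z² = -2*25*Z² = -50*Z²)
(35 + u(L(-3)))² = (35 - 50*(1 - 3)²)² = (35 - 50*(-2)²)² = (35 - 50*4)² = (35 - 200)² = (-165)² = 27225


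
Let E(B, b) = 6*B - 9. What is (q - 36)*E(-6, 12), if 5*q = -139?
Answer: 2871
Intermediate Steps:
q = -139/5 (q = (⅕)*(-139) = -139/5 ≈ -27.800)
E(B, b) = -9 + 6*B
(q - 36)*E(-6, 12) = (-139/5 - 36)*(-9 + 6*(-6)) = -319*(-9 - 36)/5 = -319/5*(-45) = 2871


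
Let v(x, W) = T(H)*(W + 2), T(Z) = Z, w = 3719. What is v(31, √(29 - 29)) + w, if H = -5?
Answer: 3709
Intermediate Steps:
v(x, W) = -10 - 5*W (v(x, W) = -5*(W + 2) = -5*(2 + W) = -10 - 5*W)
v(31, √(29 - 29)) + w = (-10 - 5*√(29 - 29)) + 3719 = (-10 - 5*√0) + 3719 = (-10 - 5*0) + 3719 = (-10 + 0) + 3719 = -10 + 3719 = 3709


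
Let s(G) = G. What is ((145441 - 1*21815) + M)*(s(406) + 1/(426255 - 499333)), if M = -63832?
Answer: 887034034299/36539 ≈ 2.4276e+7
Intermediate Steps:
((145441 - 1*21815) + M)*(s(406) + 1/(426255 - 499333)) = ((145441 - 1*21815) - 63832)*(406 + 1/(426255 - 499333)) = ((145441 - 21815) - 63832)*(406 + 1/(-73078)) = (123626 - 63832)*(406 - 1/73078) = 59794*(29669667/73078) = 887034034299/36539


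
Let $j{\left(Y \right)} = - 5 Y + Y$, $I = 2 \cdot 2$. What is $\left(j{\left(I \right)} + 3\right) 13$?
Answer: $-169$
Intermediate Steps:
$I = 4$
$j{\left(Y \right)} = - 4 Y$
$\left(j{\left(I \right)} + 3\right) 13 = \left(\left(-4\right) 4 + 3\right) 13 = \left(-16 + 3\right) 13 = \left(-13\right) 13 = -169$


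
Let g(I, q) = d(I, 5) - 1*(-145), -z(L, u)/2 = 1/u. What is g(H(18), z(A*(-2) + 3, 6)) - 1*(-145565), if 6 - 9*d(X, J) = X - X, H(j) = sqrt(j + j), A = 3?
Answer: 437132/3 ≈ 1.4571e+5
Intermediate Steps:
H(j) = sqrt(2)*sqrt(j) (H(j) = sqrt(2*j) = sqrt(2)*sqrt(j))
d(X, J) = 2/3 (d(X, J) = 2/3 - (X - X)/9 = 2/3 - 1/9*0 = 2/3 + 0 = 2/3)
z(L, u) = -2/u
g(I, q) = 437/3 (g(I, q) = 2/3 - 1*(-145) = 2/3 + 145 = 437/3)
g(H(18), z(A*(-2) + 3, 6)) - 1*(-145565) = 437/3 - 1*(-145565) = 437/3 + 145565 = 437132/3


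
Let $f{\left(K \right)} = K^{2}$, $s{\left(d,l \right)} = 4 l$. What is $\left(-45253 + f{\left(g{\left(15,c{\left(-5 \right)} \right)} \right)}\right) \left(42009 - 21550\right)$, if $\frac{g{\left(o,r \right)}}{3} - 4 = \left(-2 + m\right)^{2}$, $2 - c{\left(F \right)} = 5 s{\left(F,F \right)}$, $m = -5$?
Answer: $-408607148$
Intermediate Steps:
$c{\left(F \right)} = 2 - 20 F$ ($c{\left(F \right)} = 2 - 5 \cdot 4 F = 2 - 20 F$)
$g{\left(o,r \right)} = 159$ ($g{\left(o,r \right)} = 12 + 3 \left(-2 - 5\right)^{2} = 12 + 3 \left(-7\right)^{2} = 12 + 3 \cdot 49 = 12 + 147 = 159$)
$\left(-45253 + f{\left(g{\left(15,c{\left(-5 \right)} \right)} \right)}\right) \left(42009 - 21550\right) = \left(-45253 + 159^{2}\right) \left(42009 - 21550\right) = \left(-45253 + 25281\right) 20459 = \left(-19972\right) 20459 = -408607148$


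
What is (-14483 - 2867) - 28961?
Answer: -46311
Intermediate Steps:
(-14483 - 2867) - 28961 = -17350 - 28961 = -46311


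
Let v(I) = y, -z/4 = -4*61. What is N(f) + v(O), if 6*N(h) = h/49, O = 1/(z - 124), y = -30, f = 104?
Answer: -4358/147 ≈ -29.646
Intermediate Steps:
z = 976 (z = -(-16)*61 = -4*(-244) = 976)
O = 1/852 (O = 1/(976 - 124) = 1/852 ≈ 0.0011737)
v(I) = -30
N(h) = h/294 (N(h) = (h/49)/6 = h/294)
N(f) + v(O) = (1/294)*104 - 30 = 52/147 - 30 = -4358/147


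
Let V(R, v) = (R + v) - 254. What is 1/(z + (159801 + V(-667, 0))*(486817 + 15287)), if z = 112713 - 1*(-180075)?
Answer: 1/79774576308 ≈ 1.2535e-11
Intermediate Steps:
V(R, v) = -254 + R + v
z = 292788 (z = 112713 + 180075 = 292788)
1/(z + (159801 + V(-667, 0))*(486817 + 15287)) = 1/(292788 + (159801 + (-254 - 667 + 0))*(486817 + 15287)) = 1/(292788 + (159801 - 921)*502104) = 1/(292788 + 158880*502104) = 1/(292788 + 79774283520) = 1/79774576308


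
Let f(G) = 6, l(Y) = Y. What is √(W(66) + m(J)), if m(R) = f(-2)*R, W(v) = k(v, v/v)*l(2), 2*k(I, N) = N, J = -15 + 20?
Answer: √31 ≈ 5.5678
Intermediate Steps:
J = 5
k(I, N) = N/2
W(v) = 1 (W(v) = ((v/v)/2)*2 = ((½)*1)*2 = (½)*2 = 1)
m(R) = 6*R
√(W(66) + m(J)) = √(1 + 6*5) = √(1 + 30) = √31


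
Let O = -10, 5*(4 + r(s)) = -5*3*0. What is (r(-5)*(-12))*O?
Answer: -480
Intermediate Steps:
r(s) = -4 (r(s) = -4 + (-5*3*0)/5 = -4 + (-15*0)/5 = -4 + (1/5)*0 = -4 + 0 = -4)
(r(-5)*(-12))*O = -4*(-12)*(-10) = 48*(-10) = -480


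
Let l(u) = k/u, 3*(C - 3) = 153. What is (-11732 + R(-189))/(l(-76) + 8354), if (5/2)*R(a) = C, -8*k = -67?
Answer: -2738432/1953525 ≈ -1.4018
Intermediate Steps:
k = 67/8 (k = -1/8*(-67) = 67/8 ≈ 8.3750)
C = 54 (C = 3 + (1/3)*153 = 3 + 51 = 54)
R(a) = 108/5 (R(a) = (2/5)*54 = 108/5)
l(u) = 67/(8*u)
(-11732 + R(-189))/(l(-76) + 8354) = (-11732 + 108/5)/((67/8)/(-76) + 8354) = -58552/(5*((67/8)*(-1/76) + 8354)) = -58552/(5*(-67/608 + 8354)) = -58552/(5*5079165/608) = -58552/5*608/5079165 = -2738432/1953525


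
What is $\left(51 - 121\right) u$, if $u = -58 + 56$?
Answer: $140$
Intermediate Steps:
$u = -2$
$\left(51 - 121\right) u = \left(51 - 121\right) \left(-2\right) = \left(-70\right) \left(-2\right) = 140$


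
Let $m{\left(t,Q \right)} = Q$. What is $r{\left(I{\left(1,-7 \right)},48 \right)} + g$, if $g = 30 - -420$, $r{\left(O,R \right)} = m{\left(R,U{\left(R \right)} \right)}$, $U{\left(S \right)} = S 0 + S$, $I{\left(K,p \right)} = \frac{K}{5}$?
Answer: $498$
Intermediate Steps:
$I{\left(K,p \right)} = \frac{K}{5}$ ($I{\left(K,p \right)} = K \frac{1}{5} = \frac{K}{5}$)
$U{\left(S \right)} = S$ ($U{\left(S \right)} = 0 + S = S$)
$r{\left(O,R \right)} = R$
$g = 450$ ($g = 30 + 420 = 450$)
$r{\left(I{\left(1,-7 \right)},48 \right)} + g = 48 + 450 = 498$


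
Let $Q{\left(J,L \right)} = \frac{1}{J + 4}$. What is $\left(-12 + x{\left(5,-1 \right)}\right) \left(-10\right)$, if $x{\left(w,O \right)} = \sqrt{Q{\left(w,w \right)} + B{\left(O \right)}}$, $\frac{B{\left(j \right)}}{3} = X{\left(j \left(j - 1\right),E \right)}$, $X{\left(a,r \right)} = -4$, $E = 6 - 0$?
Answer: $120 - \frac{10 i \sqrt{107}}{3} \approx 120.0 - 34.48 i$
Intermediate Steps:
$Q{\left(J,L \right)} = \frac{1}{4 + J}$
$E = 6$ ($E = 6 + 0 = 6$)
$B{\left(j \right)} = -12$ ($B{\left(j \right)} = 3 \left(-4\right) = -12$)
$x{\left(w,O \right)} = \sqrt{-12 + \frac{1}{4 + w}}$ ($x{\left(w,O \right)} = \sqrt{\frac{1}{4 + w} - 12} = \sqrt{-12 + \frac{1}{4 + w}}$)
$\left(-12 + x{\left(5,-1 \right)}\right) \left(-10\right) = \left(-12 + \sqrt{\frac{-47 - 60}{4 + 5}}\right) \left(-10\right) = \left(-12 + \sqrt{\frac{-47 - 60}{9}}\right) \left(-10\right) = \left(-12 + \sqrt{\frac{1}{9} \left(-107\right)}\right) \left(-10\right) = \left(-12 + \sqrt{- \frac{107}{9}}\right) \left(-10\right) = \left(-12 + \frac{i \sqrt{107}}{3}\right) \left(-10\right) = 120 - \frac{10 i \sqrt{107}}{3}$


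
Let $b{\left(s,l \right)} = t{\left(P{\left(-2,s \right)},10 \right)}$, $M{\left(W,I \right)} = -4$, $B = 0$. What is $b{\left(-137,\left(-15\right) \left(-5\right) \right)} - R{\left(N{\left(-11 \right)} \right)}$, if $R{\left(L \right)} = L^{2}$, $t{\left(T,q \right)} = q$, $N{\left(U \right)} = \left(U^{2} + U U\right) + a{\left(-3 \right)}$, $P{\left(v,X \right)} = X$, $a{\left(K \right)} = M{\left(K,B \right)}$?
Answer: $-56634$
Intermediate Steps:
$a{\left(K \right)} = -4$
$N{\left(U \right)} = -4 + 2 U^{2}$ ($N{\left(U \right)} = \left(U^{2} + U U\right) - 4 = \left(U^{2} + U^{2}\right) - 4 = 2 U^{2} - 4 = -4 + 2 U^{2}$)
$b{\left(s,l \right)} = 10$
$b{\left(-137,\left(-15\right) \left(-5\right) \right)} - R{\left(N{\left(-11 \right)} \right)} = 10 - \left(-4 + 2 \left(-11\right)^{2}\right)^{2} = 10 - \left(-4 + 2 \cdot 121\right)^{2} = 10 - \left(-4 + 242\right)^{2} = 10 - 238^{2} = 10 - 56644 = -56634$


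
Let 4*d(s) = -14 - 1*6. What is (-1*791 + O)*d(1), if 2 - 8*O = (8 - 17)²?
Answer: 32035/8 ≈ 4004.4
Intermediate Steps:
d(s) = -5 (d(s) = (-14 - 1*6)/4 = (-14 - 6)/4 = (¼)*(-20) = -5)
O = -79/8 (O = ¼ - (8 - 17)²/8 = ¼ - ⅛*(-9)² = ¼ - ⅛*81 = ¼ - 81/8 = -79/8 ≈ -9.8750)
(-1*791 + O)*d(1) = (-1*791 - 79/8)*(-5) = (-791 - 79/8)*(-5) = -6407/8*(-5) = 32035/8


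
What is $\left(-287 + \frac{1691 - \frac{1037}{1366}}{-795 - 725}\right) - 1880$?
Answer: $- \frac{4501694309}{2076320} \approx -2168.1$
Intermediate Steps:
$\left(-287 + \frac{1691 - \frac{1037}{1366}}{-795 - 725}\right) - 1880 = \left(-287 + \frac{1691 - \frac{1037}{1366}}{-1520}\right) - 1880 = \left(-287 + \left(1691 - \frac{1037}{1366}\right) \left(- \frac{1}{1520}\right)\right) - 1880 = \left(-287 + \frac{2308869}{1366} \left(- \frac{1}{1520}\right)\right) - 1880 = \left(-287 - \frac{2308869}{2076320}\right) - 1880 = - \frac{598212709}{2076320} - 1880 = - \frac{4501694309}{2076320}$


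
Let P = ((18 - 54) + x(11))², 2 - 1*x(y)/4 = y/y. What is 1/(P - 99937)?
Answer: -1/98913 ≈ -1.0110e-5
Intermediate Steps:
x(y) = 4 (x(y) = 8 - 4*y/y = 8 - 4*1 = 8 - 4 = 4)
P = 1024 (P = ((18 - 54) + 4)² = (-36 + 4)² = (-32)² = 1024)
1/(P - 99937) = 1/(1024 - 99937) = 1/(-98913) = -1/98913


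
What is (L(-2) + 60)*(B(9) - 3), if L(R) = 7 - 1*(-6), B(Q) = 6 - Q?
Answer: -438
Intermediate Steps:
L(R) = 13 (L(R) = 7 + 6 = 13)
(L(-2) + 60)*(B(9) - 3) = (13 + 60)*((6 - 1*9) - 3) = 73*((6 - 9) - 3) = 73*(-3 - 3) = 73*(-6) = -438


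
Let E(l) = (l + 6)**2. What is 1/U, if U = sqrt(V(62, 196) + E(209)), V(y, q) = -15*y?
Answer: sqrt(45295)/45295 ≈ 0.0046987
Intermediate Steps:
E(l) = (6 + l)**2
U = sqrt(45295) (U = sqrt(-15*62 + (6 + 209)**2) = sqrt(-930 + 215**2) = sqrt(-930 + 46225) = sqrt(45295) ≈ 212.83)
1/U = 1/(sqrt(45295)) = sqrt(45295)/45295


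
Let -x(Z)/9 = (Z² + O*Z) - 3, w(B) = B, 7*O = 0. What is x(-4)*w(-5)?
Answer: 585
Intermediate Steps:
O = 0 (O = (⅐)*0 = 0)
x(Z) = 27 - 9*Z² (x(Z) = -9*((Z² + 0*Z) - 3) = -9*((Z² + 0) - 3) = -9*(Z² - 3) = -9*(-3 + Z²) = 27 - 9*Z²)
x(-4)*w(-5) = (27 - 9*(-4)²)*(-5) = (27 - 9*16)*(-5) = (27 - 144)*(-5) = -117*(-5) = 585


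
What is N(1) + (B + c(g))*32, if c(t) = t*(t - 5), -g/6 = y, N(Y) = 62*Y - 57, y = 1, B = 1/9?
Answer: 19085/9 ≈ 2120.6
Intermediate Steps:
B = ⅑ ≈ 0.11111
N(Y) = -57 + 62*Y
g = -6 (g = -6*1 = -6)
c(t) = t*(-5 + t)
N(1) + (B + c(g))*32 = (-57 + 62*1) + (⅑ - 6*(-5 - 6))*32 = (-57 + 62) + (⅑ - 6*(-11))*32 = 5 + (⅑ + 66)*32 = 5 + (595/9)*32 = 5 + 19040/9 = 19085/9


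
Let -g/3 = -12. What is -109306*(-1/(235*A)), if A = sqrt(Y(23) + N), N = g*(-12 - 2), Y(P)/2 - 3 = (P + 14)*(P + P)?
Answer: 54653*sqrt(2906)/341455 ≈ 8.6284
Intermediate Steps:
g = 36 (g = -3*(-12) = 36)
Y(P) = 6 + 4*P*(14 + P) (Y(P) = 6 + 2*((P + 14)*(P + P)) = 6 + 2*((14 + P)*(2*P)) = 6 + 2*(2*P*(14 + P)) = 6 + 4*P*(14 + P))
N = -504 (N = 36*(-12 - 2) = 36*(-14) = -504)
A = sqrt(2906) (A = sqrt((6 + 4*23**2 + 56*23) - 504) = sqrt((6 + 4*529 + 1288) - 504) = sqrt((6 + 2116 + 1288) - 504) = sqrt(3410 - 504) = sqrt(2906) ≈ 53.907)
-109306*(-1/(235*A)) = -109306*(-sqrt(2906)/682910) = -(-54653)*sqrt(2906)/341455 = 54653*sqrt(2906)/341455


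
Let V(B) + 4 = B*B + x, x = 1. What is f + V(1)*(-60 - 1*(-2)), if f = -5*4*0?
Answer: 116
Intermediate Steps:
f = 0 (f = -20*0 = 0)
V(B) = -3 + B² (V(B) = -4 + (B*B + 1) = -4 + (B² + 1) = -4 + (1 + B²) = -3 + B²)
f + V(1)*(-60 - 1*(-2)) = 0 + (-3 + 1²)*(-60 - 1*(-2)) = 0 + (-3 + 1)*(-60 + 2) = 0 - 2*(-58) = 0 + 116 = 116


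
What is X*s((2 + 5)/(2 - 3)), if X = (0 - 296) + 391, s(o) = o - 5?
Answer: -1140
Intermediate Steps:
s(o) = -5 + o
X = 95 (X = -296 + 391 = 95)
X*s((2 + 5)/(2 - 3)) = 95*(-5 + (2 + 5)/(2 - 3)) = 95*(-5 + 7/(-1)) = 95*(-5 + 7*(-1)) = 95*(-5 - 7) = 95*(-12) = -1140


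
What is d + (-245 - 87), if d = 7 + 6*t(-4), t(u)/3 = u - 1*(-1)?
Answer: -379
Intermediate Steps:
t(u) = 3 + 3*u (t(u) = 3*(u - 1*(-1)) = 3*(u + 1) = 3*(1 + u) = 3 + 3*u)
d = -47 (d = 7 + 6*(3 + 3*(-4)) = 7 + 6*(3 - 12) = 7 + 6*(-9) = 7 - 54 = -47)
d + (-245 - 87) = -47 + (-245 - 87) = -47 - 332 = -379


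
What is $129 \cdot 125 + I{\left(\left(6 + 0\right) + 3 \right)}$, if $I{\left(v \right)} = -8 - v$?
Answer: $16108$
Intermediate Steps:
$129 \cdot 125 + I{\left(\left(6 + 0\right) + 3 \right)} = 129 \cdot 125 - 17 = 16125 - 17 = 16108$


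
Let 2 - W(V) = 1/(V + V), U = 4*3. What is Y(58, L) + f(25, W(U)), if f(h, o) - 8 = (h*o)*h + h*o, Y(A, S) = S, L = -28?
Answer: 15035/12 ≈ 1252.9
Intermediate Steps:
U = 12
W(V) = 2 - 1/(2*V) (W(V) = 2 - 1/(V + V) = 2 - 1/(2*V))
f(h, o) = 8 + h*o + o*h**2 (f(h, o) = 8 + ((h*o)*h + h*o) = 8 + (o*h**2 + h*o) = 8 + (h*o + o*h**2) = 8 + h*o + o*h**2)
Y(58, L) + f(25, W(U)) = -28 + (8 + 25*(2 - 1/2/12) + (2 - 1/2/12)*25**2) = -28 + (8 + 25*(2 - 1/2*1/12) + (2 - 1/2*1/12)*625) = -28 + (8 + 25*(2 - 1/24) + (2 - 1/24)*625) = -28 + (8 + 25*(47/24) + (47/24)*625) = -28 + (8 + 1175/24 + 29375/24) = -28 + 15371/12 = 15035/12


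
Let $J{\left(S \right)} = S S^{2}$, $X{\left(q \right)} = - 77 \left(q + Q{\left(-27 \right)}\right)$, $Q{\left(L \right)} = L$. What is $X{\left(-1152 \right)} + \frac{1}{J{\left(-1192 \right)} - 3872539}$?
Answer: $\frac{154107994150340}{1697542427} \approx 90783.0$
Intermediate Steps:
$X{\left(q \right)} = 2079 - 77 q$ ($X{\left(q \right)} = - 77 \left(q - 27\right) = - 77 \left(-27 + q\right) = 2079 - 77 q$)
$J{\left(S \right)} = S^{3}$
$X{\left(-1152 \right)} + \frac{1}{J{\left(-1192 \right)} - 3872539} = \left(2079 - -88704\right) + \frac{1}{\left(-1192\right)^{3} - 3872539} = \left(2079 + 88704\right) + \frac{1}{-1693669888 - 3872539} = 90783 + \frac{1}{-1697542427} = 90783 - \frac{1}{1697542427} = \frac{154107994150340}{1697542427}$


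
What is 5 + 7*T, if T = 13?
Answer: 96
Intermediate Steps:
5 + 7*T = 5 + 7*13 = 5 + 91 = 96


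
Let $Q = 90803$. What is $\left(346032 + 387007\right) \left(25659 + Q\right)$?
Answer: $85371188018$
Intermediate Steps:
$\left(346032 + 387007\right) \left(25659 + Q\right) = \left(346032 + 387007\right) \left(25659 + 90803\right) = 733039 \cdot 116462 = 85371188018$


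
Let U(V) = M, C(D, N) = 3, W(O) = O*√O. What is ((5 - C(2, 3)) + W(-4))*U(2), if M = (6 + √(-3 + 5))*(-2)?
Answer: -4*(1 - 4*I)*(6 + √2) ≈ -29.657 + 118.63*I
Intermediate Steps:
W(O) = O^(3/2)
M = -12 - 2*√2 (M = (6 + √2)*(-2) = -12 - 2*√2 ≈ -14.828)
U(V) = -12 - 2*√2
((5 - C(2, 3)) + W(-4))*U(2) = ((5 - 1*3) + (-4)^(3/2))*(-12 - 2*√2) = ((5 - 3) - 8*I)*(-12 - 2*√2) = (2 - 8*I)*(-12 - 2*√2) = (-12 - 2*√2)*(2 - 8*I)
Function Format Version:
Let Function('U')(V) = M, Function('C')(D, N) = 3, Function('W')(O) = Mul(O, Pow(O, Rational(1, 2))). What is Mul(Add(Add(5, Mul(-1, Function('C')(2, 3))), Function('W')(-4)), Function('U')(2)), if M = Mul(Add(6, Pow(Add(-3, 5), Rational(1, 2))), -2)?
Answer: Mul(-4, Add(1, Mul(-4, I)), Add(6, Pow(2, Rational(1, 2)))) ≈ Add(-29.657, Mul(118.63, I))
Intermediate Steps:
Function('W')(O) = Pow(O, Rational(3, 2))
M = Add(-12, Mul(-2, Pow(2, Rational(1, 2)))) (M = Mul(Add(6, Pow(2, Rational(1, 2))), -2) = Add(-12, Mul(-2, Pow(2, Rational(1, 2)))) ≈ -14.828)
Function('U')(V) = Add(-12, Mul(-2, Pow(2, Rational(1, 2))))
Mul(Add(Add(5, Mul(-1, Function('C')(2, 3))), Function('W')(-4)), Function('U')(2)) = Mul(Add(Add(5, Mul(-1, 3)), Pow(-4, Rational(3, 2))), Add(-12, Mul(-2, Pow(2, Rational(1, 2))))) = Mul(Add(Add(5, -3), Mul(-8, I)), Add(-12, Mul(-2, Pow(2, Rational(1, 2))))) = Mul(Add(2, Mul(-8, I)), Add(-12, Mul(-2, Pow(2, Rational(1, 2))))) = Mul(Add(-12, Mul(-2, Pow(2, Rational(1, 2)))), Add(2, Mul(-8, I)))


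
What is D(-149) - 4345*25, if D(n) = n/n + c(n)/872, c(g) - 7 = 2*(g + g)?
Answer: -94720717/872 ≈ -1.0862e+5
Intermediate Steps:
c(g) = 7 + 4*g (c(g) = 7 + 2*(g + g) = 7 + 2*(2*g) = 7 + 4*g)
D(n) = 879/872 + n/218 (D(n) = n/n + (7 + 4*n)/872 = 1 + (7 + 4*n)*(1/872) = 1 + (7/872 + n/218) = 879/872 + n/218)
D(-149) - 4345*25 = (879/872 + (1/218)*(-149)) - 4345*25 = (879/872 - 149/218) - 1*108625 = 283/872 - 108625 = -94720717/872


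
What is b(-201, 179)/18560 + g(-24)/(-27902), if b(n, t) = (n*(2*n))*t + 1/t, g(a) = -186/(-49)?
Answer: 1769821699273597/2271079941760 ≈ 779.29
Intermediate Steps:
g(a) = 186/49 (g(a) = -186*(-1/49) = 186/49)
b(n, t) = 1/t + 2*t*n² (b(n, t) = (2*n²)*t + 1/t = 2*t*n² + 1/t = 1/t + 2*t*n²)
b(-201, 179)/18560 + g(-24)/(-27902) = (1/179 + 2*179*(-201)²)/18560 + (186/49)/(-27902) = (1/179 + 2*179*40401)*(1/18560) + (186/49)*(-1/27902) = (1/179 + 14463558)*(1/18560) - 93/683599 = (2588976883/179)*(1/18560) - 93/683599 = 2588976883/3322240 - 93/683599 = 1769821699273597/2271079941760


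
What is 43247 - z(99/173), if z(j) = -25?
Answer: 43272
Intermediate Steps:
43247 - z(99/173) = 43247 - 1*(-25) = 43247 + 25 = 43272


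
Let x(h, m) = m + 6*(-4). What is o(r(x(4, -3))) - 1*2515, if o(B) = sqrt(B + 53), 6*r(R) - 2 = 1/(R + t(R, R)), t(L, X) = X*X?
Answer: -2515 + sqrt(2920333)/234 ≈ -2507.7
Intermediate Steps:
x(h, m) = -24 + m (x(h, m) = m - 24 = -24 + m)
t(L, X) = X**2
r(R) = 1/3 + 1/(6*(R + R**2))
o(B) = sqrt(53 + B)
o(r(x(4, -3))) - 1*2515 = sqrt(53 + (1 + 2*(-24 - 3) + 2*(-24 - 3)**2)/(6*(-24 - 3)*(1 + (-24 - 3)))) - 1*2515 = sqrt(53 + (1/6)*(1 + 2*(-27) + 2*(-27)**2)/(-27*(1 - 27))) - 2515 = sqrt(53 + (1/6)*(-1/27)*(1 - 54 + 2*729)/(-26)) - 2515 = sqrt(53 + (1/6)*(-1/27)*(-1/26)*(1 - 54 + 1458)) - 2515 = sqrt(53 + (1/6)*(-1/27)*(-1/26)*1405) - 2515 = sqrt(53 + 1405/4212) - 2515 = sqrt(224641/4212) - 2515 = sqrt(2920333)/234 - 2515 = -2515 + sqrt(2920333)/234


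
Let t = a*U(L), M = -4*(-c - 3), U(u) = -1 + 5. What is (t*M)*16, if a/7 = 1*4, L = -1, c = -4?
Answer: -7168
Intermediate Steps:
U(u) = 4
M = -4 (M = -4*(-1*(-4) - 3) = -4*(4 - 3) = -4*1 = -4)
a = 28 (a = 7*(1*4) = 7*4 = 28)
t = 112 (t = 28*4 = 112)
(t*M)*16 = (112*(-4))*16 = -448*16 = -7168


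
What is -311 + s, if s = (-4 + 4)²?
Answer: -311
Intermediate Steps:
s = 0 (s = 0² = 0)
-311 + s = -311 + 0 = -311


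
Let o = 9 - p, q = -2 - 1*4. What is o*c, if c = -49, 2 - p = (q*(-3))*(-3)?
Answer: 2303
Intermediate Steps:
q = -6 (q = -2 - 4 = -6)
p = 56 (p = 2 - (-6*(-3))*(-3) = 2 - 18*(-3) = 2 - 1*(-54) = 2 + 54 = 56)
o = -47 (o = 9 - 1*56 = 9 - 56 = -47)
o*c = -47*(-49) = 2303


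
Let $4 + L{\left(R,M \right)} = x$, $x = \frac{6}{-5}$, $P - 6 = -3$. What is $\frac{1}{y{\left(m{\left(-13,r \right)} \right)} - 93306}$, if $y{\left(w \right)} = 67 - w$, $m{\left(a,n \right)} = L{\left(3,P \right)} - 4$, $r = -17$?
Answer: $- \frac{5}{466149} \approx -1.0726 \cdot 10^{-5}$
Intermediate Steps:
$P = 3$ ($P = 6 - 3 = 3$)
$x = - \frac{6}{5}$ ($x = 6 \left(- \frac{1}{5}\right) = - \frac{6}{5} \approx -1.2$)
$L{\left(R,M \right)} = - \frac{26}{5}$ ($L{\left(R,M \right)} = -4 - \frac{6}{5} = - \frac{26}{5}$)
$m{\left(a,n \right)} = - \frac{46}{5}$ ($m{\left(a,n \right)} = - \frac{26}{5} - 4 = - \frac{46}{5}$)
$\frac{1}{y{\left(m{\left(-13,r \right)} \right)} - 93306} = \frac{1}{\left(67 - - \frac{46}{5}\right) - 93306} = \frac{1}{\left(67 + \frac{46}{5}\right) - 93306} = \frac{1}{\frac{381}{5} - 93306} = \frac{1}{- \frac{466149}{5}} = - \frac{5}{466149}$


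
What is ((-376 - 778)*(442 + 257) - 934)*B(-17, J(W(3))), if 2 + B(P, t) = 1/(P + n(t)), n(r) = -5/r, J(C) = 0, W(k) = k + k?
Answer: nan ≈ nan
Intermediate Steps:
W(k) = 2*k
B(P, t) = -2 + 1/(P - 5/t)
((-376 - 778)*(442 + 257) - 934)*B(-17, J(W(3))) = ((-376 - 778)*(442 + 257) - 934)*((10 - 1*0*(-1 + 2*(-17)))/(-5 - 17*0)) = (-1154*699 - 934)*((10 - 1*0*(-1 - 34))/(-5 + 0)) = (-806646 - 934)*((10 - 1*0*(-35))/(-5)) = -(-161516)*(10 + 0) = -(-161516)*10 = -807580*(-2) = 1615160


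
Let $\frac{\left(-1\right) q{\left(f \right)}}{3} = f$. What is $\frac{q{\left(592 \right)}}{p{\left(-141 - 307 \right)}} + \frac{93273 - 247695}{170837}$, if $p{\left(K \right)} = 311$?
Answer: $- \frac{351431754}{53130307} \approx -6.6145$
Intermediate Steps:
$q{\left(f \right)} = - 3 f$
$\frac{q{\left(592 \right)}}{p{\left(-141 - 307 \right)}} + \frac{93273 - 247695}{170837} = \frac{\left(-3\right) 592}{311} + \frac{93273 - 247695}{170837} = \left(-1776\right) \frac{1}{311} - \frac{154422}{170837} = - \frac{1776}{311} - \frac{154422}{170837} = - \frac{351431754}{53130307}$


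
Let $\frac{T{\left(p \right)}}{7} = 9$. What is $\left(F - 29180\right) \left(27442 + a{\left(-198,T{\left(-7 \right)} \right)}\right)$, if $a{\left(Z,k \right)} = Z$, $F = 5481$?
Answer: $-645655556$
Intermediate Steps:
$T{\left(p \right)} = 63$ ($T{\left(p \right)} = 7 \cdot 9 = 63$)
$\left(F - 29180\right) \left(27442 + a{\left(-198,T{\left(-7 \right)} \right)}\right) = \left(5481 - 29180\right) \left(27442 - 198\right) = \left(-23699\right) 27244 = -645655556$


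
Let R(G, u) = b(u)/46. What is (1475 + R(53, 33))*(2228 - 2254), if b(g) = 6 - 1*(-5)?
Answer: -882193/23 ≈ -38356.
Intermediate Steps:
b(g) = 11 (b(g) = 6 + 5 = 11)
R(G, u) = 11/46
(1475 + R(53, 33))*(2228 - 2254) = (1475 + 11/46)*(2228 - 2254) = (67861/46)*(-26) = -882193/23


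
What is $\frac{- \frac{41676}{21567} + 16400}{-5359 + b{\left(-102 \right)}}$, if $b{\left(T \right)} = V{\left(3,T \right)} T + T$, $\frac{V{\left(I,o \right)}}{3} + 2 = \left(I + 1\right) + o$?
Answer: $\frac{117885708}{180724271} \approx 0.6523$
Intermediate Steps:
$V{\left(I,o \right)} = -3 + 3 I + 3 o$ ($V{\left(I,o \right)} = -6 + 3 \left(\left(I + 1\right) + o\right) = -6 + 3 \left(\left(1 + I\right) + o\right) = -6 + 3 \left(1 + I + o\right) = -6 + \left(3 + 3 I + 3 o\right) = -3 + 3 I + 3 o$)
$b{\left(T \right)} = T + T \left(6 + 3 T\right)$ ($b{\left(T \right)} = \left(-3 + 3 \cdot 3 + 3 T\right) T + T = \left(-3 + 9 + 3 T\right) T + T = \left(6 + 3 T\right) T + T = T \left(6 + 3 T\right) + T = T + T \left(6 + 3 T\right)$)
$\frac{- \frac{41676}{21567} + 16400}{-5359 + b{\left(-102 \right)}} = \frac{- \frac{41676}{21567} + 16400}{-5359 - 102 \left(7 + 3 \left(-102\right)\right)} = \frac{\left(-41676\right) \frac{1}{21567} + 16400}{-5359 - 102 \left(7 - 306\right)} = \frac{- \frac{13892}{7189} + 16400}{-5359 - -30498} = \frac{117885708}{7189 \left(-5359 + 30498\right)} = \frac{117885708}{7189 \cdot 25139} = \frac{117885708}{7189} \cdot \frac{1}{25139} = \frac{117885708}{180724271}$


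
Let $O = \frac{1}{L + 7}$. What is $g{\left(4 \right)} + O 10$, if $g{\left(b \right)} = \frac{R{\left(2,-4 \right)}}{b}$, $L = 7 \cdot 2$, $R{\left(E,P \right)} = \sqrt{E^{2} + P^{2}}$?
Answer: $\frac{10}{21} + \frac{\sqrt{5}}{2} \approx 1.5942$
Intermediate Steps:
$L = 14$
$g{\left(b \right)} = \frac{2 \sqrt{5}}{b}$ ($g{\left(b \right)} = \frac{\sqrt{2^{2} + \left(-4\right)^{2}}}{b} = \frac{\sqrt{4 + 16}}{b} = \frac{\sqrt{20}}{b} = \frac{2 \sqrt{5}}{b}$)
$O = \frac{1}{21}$ ($O = \frac{1}{14 + 7} = \frac{1}{21} \approx 0.047619$)
$g{\left(4 \right)} + O 10 = \frac{2 \sqrt{5}}{4} + \frac{1}{21} \cdot 10 = 2 \sqrt{5} \cdot \frac{1}{4} + \frac{10}{21} = \frac{\sqrt{5}}{2} + \frac{10}{21} = \frac{10}{21} + \frac{\sqrt{5}}{2}$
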